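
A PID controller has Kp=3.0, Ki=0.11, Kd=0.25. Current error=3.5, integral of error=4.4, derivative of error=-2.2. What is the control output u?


u = Kp*e + Ki*int(e) + Kd*de/dt
= 3.0*3.5 + 0.11*4.4 + 0.25*(-2.2)
= 10.5 + 0.484 + -0.55
= 10.434


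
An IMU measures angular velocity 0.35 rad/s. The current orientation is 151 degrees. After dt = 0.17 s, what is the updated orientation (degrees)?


delta_theta = w * dt = 0.35 * 0.17 = 0.0595 rad
= 3.4091 deg
theta_new = 151 + 3.4091 = 154.4091 deg


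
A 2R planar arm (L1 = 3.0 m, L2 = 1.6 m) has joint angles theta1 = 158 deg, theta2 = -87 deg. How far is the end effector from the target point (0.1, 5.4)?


End effector via forward kinematics:
x = L1*cos(t1) + L2*cos(t1+t2) = -2.2606
y = L1*sin(t1) + L2*sin(t1+t2) = 2.6366
Distance to target:
d = sqrt((0.1 - -2.2606)^2 + (5.4 - 2.6366)^2)
= sqrt(5.5726 + 7.6361)
= 3.6344 m


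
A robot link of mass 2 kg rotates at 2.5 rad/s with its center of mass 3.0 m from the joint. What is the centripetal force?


F = m * omega^2 * r
= 2 * 2.5^2 * 3.0
= 2 * 6.25 * 3.0
= 37.5 N


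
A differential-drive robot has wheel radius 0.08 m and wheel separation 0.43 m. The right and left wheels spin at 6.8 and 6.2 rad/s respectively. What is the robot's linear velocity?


vR = r*wR = 0.08*6.8 = 0.544 m/s
vL = r*wL = 0.08*6.2 = 0.496 m/s
v = (vR+vL)/2 = 0.52 m/s
omega = (vR-vL)/L = 0.1116 rad/s
linear velocity = 0.52 m/s


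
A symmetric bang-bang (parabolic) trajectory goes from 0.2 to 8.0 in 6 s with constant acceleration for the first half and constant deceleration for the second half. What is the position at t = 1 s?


Symmetric rest-to-rest: each phase covers (pf-p0)/2 in time T/2. 0.5*a*(T/2)^2 = (pf-p0)/2 => a = 4*(pf-p0)/T^2
a = 4*(8.0-0.2)/6^2 = 0.8667
t = 1 is in the acceleration phase (t <= T/2).
p = p0 + 0.5*a*t^2 = 0.2 + 0.5*0.8667*1^2
= 0.6333


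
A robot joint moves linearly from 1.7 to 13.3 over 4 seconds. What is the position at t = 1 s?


s = t/T = 1/4 = 0.25
p(t) = p0 + (pf-p0)*s
= 1.7 + (13.3 - 1.7) * 0.25
= 4.6


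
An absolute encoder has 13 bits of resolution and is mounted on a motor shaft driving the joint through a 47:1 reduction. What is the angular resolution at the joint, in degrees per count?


counts = 2^13 = 8192
effective counts at joint = 8192 * 47 = 385024
resolution = 360 / 385024
= 9.3501e-04 deg/count


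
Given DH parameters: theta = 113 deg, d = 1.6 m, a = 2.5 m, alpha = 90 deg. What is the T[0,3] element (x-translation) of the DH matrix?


T[0,3] = a * cos(theta)
= 2.5 * cos(113 deg)
= 2.5 * -0.3907
= -0.9768


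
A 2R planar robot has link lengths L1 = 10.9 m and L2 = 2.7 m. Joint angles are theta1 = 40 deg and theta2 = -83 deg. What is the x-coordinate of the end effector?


Convert angles to radians: theta1 = 0.6981, theta2 = -1.4486
x = L1*cos(theta1) + L2*cos(theta1+theta2)
x = 8.3499 + 1.9747
x = 10.3245


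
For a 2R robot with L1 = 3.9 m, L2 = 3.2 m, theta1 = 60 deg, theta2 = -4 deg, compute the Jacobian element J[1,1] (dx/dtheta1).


J[1,1] = -L1*sin(t1) - L2*sin(t1+t2)
= -3.9*sin(60) - 3.2*sin(56)
= -6.0304


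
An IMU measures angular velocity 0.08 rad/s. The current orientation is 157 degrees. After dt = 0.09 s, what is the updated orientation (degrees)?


delta_theta = w * dt = 0.08 * 0.09 = 0.0072 rad
= 0.4125 deg
theta_new = 157 + 0.4125 = 157.4125 deg


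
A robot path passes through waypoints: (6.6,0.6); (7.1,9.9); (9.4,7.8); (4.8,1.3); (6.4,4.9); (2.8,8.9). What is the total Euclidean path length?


Segment lengths:
  seg1 = sqrt((0.5)^2 + (9.3)^2) = 9.3134
  seg2 = sqrt((2.3)^2 + (-2.1)^2) = 3.1145
  seg3 = sqrt((-4.6)^2 + (-6.5)^2) = 7.963
  seg4 = sqrt((1.6)^2 + (3.6)^2) = 3.9395
  seg5 = sqrt((-3.6)^2 + (4.0)^2) = 5.3814
Total = 29.7119


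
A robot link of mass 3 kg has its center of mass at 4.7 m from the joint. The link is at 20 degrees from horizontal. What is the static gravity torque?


tau = m*g*L*cos(angle)
= 3 * 9.81 * 4.7 * cos(20 deg)
= 3 * 9.81 * 4.7 * 0.9397
= 129.9792 Nm


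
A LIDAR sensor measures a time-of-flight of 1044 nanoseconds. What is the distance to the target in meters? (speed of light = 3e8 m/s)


tof = 1044 ns = 1.044e-06 s
dist = c * tof / 2
= 3e8 * 1.044e-06 / 2
= 156.6 m


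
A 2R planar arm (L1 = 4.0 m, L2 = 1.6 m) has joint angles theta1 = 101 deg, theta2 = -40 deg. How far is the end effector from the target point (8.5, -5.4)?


End effector via forward kinematics:
x = L1*cos(t1) + L2*cos(t1+t2) = 0.0125
y = L1*sin(t1) + L2*sin(t1+t2) = 5.3259
Distance to target:
d = sqrt((8.5 - 0.0125)^2 + (-5.4 - 5.3259)^2)
= sqrt(72.0383 + 115.0449)
= 13.6778 m


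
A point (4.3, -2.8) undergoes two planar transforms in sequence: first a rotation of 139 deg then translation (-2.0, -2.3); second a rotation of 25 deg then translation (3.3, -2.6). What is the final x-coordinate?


After transform 1:
x1 = cos(139)*4.3 - sin(139)*-2.8 + -2.0 = -3.4083
y1 = sin(139)*4.3 + cos(139)*-2.8 + -2.3 = 2.6342
After transform 2:
x2 = cos(25)*-3.4083 - sin(25)*2.6342 + 3.3
= -0.9022


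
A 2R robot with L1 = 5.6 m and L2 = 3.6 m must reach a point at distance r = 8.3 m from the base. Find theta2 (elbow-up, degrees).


cos(theta2) = (r^2 - L1^2 - L2^2) / (2*L1*L2)
cos(theta2) = (68.89 - 31.36 - 12.96) / 40.32
cos(theta2) = 0.609375
theta2 = 52.4557 degrees


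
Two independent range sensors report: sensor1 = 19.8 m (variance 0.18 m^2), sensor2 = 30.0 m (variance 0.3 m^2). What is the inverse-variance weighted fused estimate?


w1 = (1/var1) / (1/var1 + 1/var2)
   = 5.5556 / (5.5556 + 3.3333) = 0.625
w2 = 1 - w1 = 0.375
fused = w1*s1 + w2*s2 = 12.375 + 11.25
= 23.625 m


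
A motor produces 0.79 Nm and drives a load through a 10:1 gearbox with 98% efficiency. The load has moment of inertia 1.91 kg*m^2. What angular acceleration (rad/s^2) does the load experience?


tau_out = tau_motor * N * eta
= 0.79 * 10 * 0.98 = 7.742 Nm
alpha = tau_out / I = 7.742 / 1.91
= 4.0534 rad/s^2


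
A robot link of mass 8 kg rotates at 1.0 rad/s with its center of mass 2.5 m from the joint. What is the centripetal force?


F = m * omega^2 * r
= 8 * 1.0^2 * 2.5
= 8 * 1.0 * 2.5
= 20.0 N


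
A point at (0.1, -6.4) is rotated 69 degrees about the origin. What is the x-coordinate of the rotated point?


x' = x*cos(theta) - y*sin(theta)
cos(69 deg) = 0.3584, sin(69 deg) = 0.9336
x' = 0.1 * 0.3584 - -6.4 * 0.9336
= 0.0358 - -5.9749
= 6.0108


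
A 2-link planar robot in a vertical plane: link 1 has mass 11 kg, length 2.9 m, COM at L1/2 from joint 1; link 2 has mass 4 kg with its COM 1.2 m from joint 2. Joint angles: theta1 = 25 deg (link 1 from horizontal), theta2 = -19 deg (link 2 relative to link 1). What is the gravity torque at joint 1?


Horizontal distance from joint 1 to link-1 COM:
  x_c1 = (L1/2)*cos(t1) = 1.45 * 0.9063 = 1.3141 m
Horizontal distance from joint 1 to link-2 COM:
  x_c2 = L1*cos(t1) + Lc2*cos(t1+t2)
       = 2.9*0.9063 + 1.2*0.9945 = 3.8217 m
tau1 = m1*g*x_c1 + m2*g*x_c2
     = 11*9.81*1.3141 + 4*9.81*3.8217
     = 141.8095 + 149.9642
     = 291.7738 Nm


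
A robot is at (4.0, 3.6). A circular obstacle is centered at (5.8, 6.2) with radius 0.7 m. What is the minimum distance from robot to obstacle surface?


center_dist = sqrt((4.0-5.8)^2 + (3.6-6.2)^2)
= sqrt(3.24 + 6.76)
= 3.1623
min_dist = center_dist - radius = 3.1623 - 0.7 = 2.4623 m


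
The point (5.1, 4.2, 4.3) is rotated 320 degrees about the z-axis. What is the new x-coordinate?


Rotation about z-axis: x' = x*cos(theta) - y*sin(theta)
= 5.1 * 0.766 - 4.2 * -0.6428
= 6.6065


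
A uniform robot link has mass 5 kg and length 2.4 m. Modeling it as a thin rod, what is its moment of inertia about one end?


I = (1/3) * m * L^2
= (1/3) * 5 * 2.4^2
= 0.333333 * 5 * 5.76
= 9.6 kg*m^2


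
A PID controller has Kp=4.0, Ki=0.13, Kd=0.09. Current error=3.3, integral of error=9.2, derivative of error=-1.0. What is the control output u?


u = Kp*e + Ki*int(e) + Kd*de/dt
= 4.0*3.3 + 0.13*9.2 + 0.09*(-1.0)
= 13.2 + 1.196 + -0.09
= 14.306


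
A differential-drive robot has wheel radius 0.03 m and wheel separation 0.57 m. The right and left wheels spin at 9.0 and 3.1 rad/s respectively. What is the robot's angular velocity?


vR = r*wR = 0.03*9.0 = 0.27 m/s
vL = r*wL = 0.03*3.1 = 0.093 m/s
v = (vR+vL)/2 = 0.1815 m/s
omega = (vR-vL)/L = 0.3105 rad/s
angular velocity = 0.3105 rad/s


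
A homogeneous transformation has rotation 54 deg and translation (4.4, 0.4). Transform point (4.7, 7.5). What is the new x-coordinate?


x' = cos(theta)*px - sin(theta)*py + tx
= 0.5878*4.7 - 0.809*7.5 + 4.4
= 1.095


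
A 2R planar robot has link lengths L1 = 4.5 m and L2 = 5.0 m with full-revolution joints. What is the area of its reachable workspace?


r_max = L1 + L2 = 9.5 m
r_min = |L1 - L2| = 0.5 m
Area = pi*(r_max^2 - r_min^2)
= pi*(90.25 - 0.25)
= pi * 90.0
= 282.7433 m^2


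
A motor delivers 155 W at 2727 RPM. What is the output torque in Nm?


omega = 2727 * 2*pi/60 = 285.5708 rad/s
tau = P / omega = 155 / 285.5708
= 0.5428 Nm


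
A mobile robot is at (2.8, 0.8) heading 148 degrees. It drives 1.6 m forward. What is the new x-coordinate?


x_new = x0 + d*cos(theta)
= 2.8 + 1.6*cos(148)
= 2.8 + -1.3569
= 1.4431


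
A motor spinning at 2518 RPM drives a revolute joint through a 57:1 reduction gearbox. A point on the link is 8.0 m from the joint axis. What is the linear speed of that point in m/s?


omega_motor = 2518 * 2*pi/60 = 263.6843 rad/s
omega_joint = omega_motor / 57 = 4.626 rad/s
v = omega_joint * r = 4.626 * 8.0
= 37.0083 m/s


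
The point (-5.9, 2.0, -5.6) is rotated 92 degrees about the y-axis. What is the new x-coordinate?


Rotation about y-axis: x' = x*cos(theta) + z*sin(theta)
= -5.9 * -0.0349 + -5.6 * 0.9994
= -5.3907


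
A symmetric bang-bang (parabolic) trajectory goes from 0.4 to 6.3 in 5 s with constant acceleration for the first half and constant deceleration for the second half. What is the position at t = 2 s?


Symmetric rest-to-rest: each phase covers (pf-p0)/2 in time T/2. 0.5*a*(T/2)^2 = (pf-p0)/2 => a = 4*(pf-p0)/T^2
a = 4*(6.3-0.4)/5^2 = 0.944
t = 2 is in the acceleration phase (t <= T/2).
p = p0 + 0.5*a*t^2 = 0.4 + 0.5*0.944*2^2
= 2.288


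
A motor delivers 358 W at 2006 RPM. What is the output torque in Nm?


omega = 2006 * 2*pi/60 = 210.0678 rad/s
tau = P / omega = 358 / 210.0678
= 1.7042 Nm


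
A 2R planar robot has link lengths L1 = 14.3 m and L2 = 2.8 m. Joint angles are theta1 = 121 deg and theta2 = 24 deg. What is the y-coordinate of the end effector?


Convert angles to radians: theta1 = 2.1118, theta2 = 0.4189
y = L1*sin(theta1) + L2*sin(theta1+theta2)
y = 12.2575 + 1.606
y = 13.8635


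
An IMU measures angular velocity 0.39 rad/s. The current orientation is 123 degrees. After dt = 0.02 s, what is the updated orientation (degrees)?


delta_theta = w * dt = 0.39 * 0.02 = 0.0078 rad
= 0.4469 deg
theta_new = 123 + 0.4469 = 123.4469 deg


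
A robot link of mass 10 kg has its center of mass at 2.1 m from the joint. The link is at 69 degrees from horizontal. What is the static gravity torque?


tau = m*g*L*cos(angle)
= 10 * 9.81 * 2.1 * cos(69 deg)
= 10 * 9.81 * 2.1 * 0.3584
= 73.8274 Nm


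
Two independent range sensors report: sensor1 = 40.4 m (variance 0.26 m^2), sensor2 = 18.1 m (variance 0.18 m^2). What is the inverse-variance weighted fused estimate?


w1 = (1/var1) / (1/var1 + 1/var2)
   = 3.8462 / (3.8462 + 5.5556) = 0.4091
w2 = 1 - w1 = 0.5909
fused = w1*s1 + w2*s2 = 16.5273 + 10.6955
= 27.2227 m


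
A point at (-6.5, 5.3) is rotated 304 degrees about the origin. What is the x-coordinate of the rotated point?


x' = x*cos(theta) - y*sin(theta)
cos(304 deg) = 0.5592, sin(304 deg) = -0.829
x' = -6.5 * 0.5592 - 5.3 * -0.829
= -3.6348 - -4.3939
= 0.7591


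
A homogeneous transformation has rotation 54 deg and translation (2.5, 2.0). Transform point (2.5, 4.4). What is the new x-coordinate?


x' = cos(theta)*px - sin(theta)*py + tx
= 0.5878*2.5 - 0.809*4.4 + 2.5
= 0.4098


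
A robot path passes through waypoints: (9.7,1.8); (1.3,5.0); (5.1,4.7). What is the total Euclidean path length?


Segment lengths:
  seg1 = sqrt((-8.4)^2 + (3.2)^2) = 8.9889
  seg2 = sqrt((3.8)^2 + (-0.3)^2) = 3.8118
Total = 12.8007


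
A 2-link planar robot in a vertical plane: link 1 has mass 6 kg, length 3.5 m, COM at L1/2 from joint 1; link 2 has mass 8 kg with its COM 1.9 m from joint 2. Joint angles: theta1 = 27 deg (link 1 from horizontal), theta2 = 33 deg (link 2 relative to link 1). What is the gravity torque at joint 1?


Horizontal distance from joint 1 to link-1 COM:
  x_c1 = (L1/2)*cos(t1) = 1.75 * 0.891 = 1.5593 m
Horizontal distance from joint 1 to link-2 COM:
  x_c2 = L1*cos(t1) + Lc2*cos(t1+t2)
       = 3.5*0.891 + 1.9*0.5 = 4.0685 m
tau1 = m1*g*x_c1 + m2*g*x_c2
     = 6*9.81*1.5593 + 8*9.81*4.0685
     = 91.7781 + 319.2977
     = 411.0758 Nm


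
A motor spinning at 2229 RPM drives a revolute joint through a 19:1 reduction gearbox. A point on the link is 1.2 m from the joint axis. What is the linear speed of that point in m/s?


omega_motor = 2229 * 2*pi/60 = 233.4203 rad/s
omega_joint = omega_motor / 19 = 12.2853 rad/s
v = omega_joint * r = 12.2853 * 1.2
= 14.7423 m/s


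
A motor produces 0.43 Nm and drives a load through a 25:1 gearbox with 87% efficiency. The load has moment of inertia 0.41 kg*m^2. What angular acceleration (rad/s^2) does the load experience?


tau_out = tau_motor * N * eta
= 0.43 * 25 * 0.87 = 9.3525 Nm
alpha = tau_out / I = 9.3525 / 0.41
= 22.811 rad/s^2


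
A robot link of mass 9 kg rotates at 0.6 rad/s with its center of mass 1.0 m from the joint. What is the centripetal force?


F = m * omega^2 * r
= 9 * 0.6^2 * 1.0
= 9 * 0.36 * 1.0
= 3.24 N


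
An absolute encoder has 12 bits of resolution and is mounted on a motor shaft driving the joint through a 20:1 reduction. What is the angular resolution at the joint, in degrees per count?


counts = 2^12 = 4096
effective counts at joint = 4096 * 20 = 81920
resolution = 360 / 81920
= 0.0044 deg/count


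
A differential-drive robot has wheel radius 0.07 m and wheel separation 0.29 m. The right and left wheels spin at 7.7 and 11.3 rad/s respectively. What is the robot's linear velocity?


vR = r*wR = 0.07*7.7 = 0.539 m/s
vL = r*wL = 0.07*11.3 = 0.791 m/s
v = (vR+vL)/2 = 0.665 m/s
omega = (vR-vL)/L = -0.869 rad/s
linear velocity = 0.665 m/s


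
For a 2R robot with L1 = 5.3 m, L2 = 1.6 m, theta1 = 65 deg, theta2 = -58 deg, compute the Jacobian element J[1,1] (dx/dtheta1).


J[1,1] = -L1*sin(t1) - L2*sin(t1+t2)
= -5.3*sin(65) - 1.6*sin(7)
= -4.9984


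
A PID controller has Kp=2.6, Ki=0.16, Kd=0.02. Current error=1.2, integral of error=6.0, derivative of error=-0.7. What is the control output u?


u = Kp*e + Ki*int(e) + Kd*de/dt
= 2.6*1.2 + 0.16*6.0 + 0.02*(-0.7)
= 3.12 + 0.96 + -0.014
= 4.066


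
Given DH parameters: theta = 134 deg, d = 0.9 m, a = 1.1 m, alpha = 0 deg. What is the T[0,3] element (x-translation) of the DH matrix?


T[0,3] = a * cos(theta)
= 1.1 * cos(134 deg)
= 1.1 * -0.6947
= -0.7641


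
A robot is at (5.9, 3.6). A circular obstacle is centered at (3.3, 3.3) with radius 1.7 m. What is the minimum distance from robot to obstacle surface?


center_dist = sqrt((5.9-3.3)^2 + (3.6-3.3)^2)
= sqrt(6.76 + 0.09)
= 2.6173
min_dist = center_dist - radius = 2.6173 - 1.7 = 0.9173 m


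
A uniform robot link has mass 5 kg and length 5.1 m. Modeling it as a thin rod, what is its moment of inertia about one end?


I = (1/3) * m * L^2
= (1/3) * 5 * 5.1^2
= 0.333333 * 5 * 26.01
= 43.35 kg*m^2


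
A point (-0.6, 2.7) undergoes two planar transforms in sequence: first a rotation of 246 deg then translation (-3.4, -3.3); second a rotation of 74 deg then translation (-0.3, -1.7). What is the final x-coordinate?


After transform 1:
x1 = cos(246)*-0.6 - sin(246)*2.7 + -3.4 = -0.6894
y1 = sin(246)*-0.6 + cos(246)*2.7 + -3.3 = -3.8501
After transform 2:
x2 = cos(74)*-0.6894 - sin(74)*-3.8501 + -0.3
= 3.2109


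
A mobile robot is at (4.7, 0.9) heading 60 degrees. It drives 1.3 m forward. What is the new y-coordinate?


y_new = y0 + d*sin(theta)
= 0.9 + 1.3*sin(60)
= 0.9 + 1.1258
= 2.0258


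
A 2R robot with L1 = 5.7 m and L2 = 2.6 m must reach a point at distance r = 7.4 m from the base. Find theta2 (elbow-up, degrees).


cos(theta2) = (r^2 - L1^2 - L2^2) / (2*L1*L2)
cos(theta2) = (54.76 - 32.49 - 6.76) / 29.64
cos(theta2) = 0.523279
theta2 = 58.4475 degrees


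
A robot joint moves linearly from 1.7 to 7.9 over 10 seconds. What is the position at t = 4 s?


s = t/T = 4/10 = 0.4
p(t) = p0 + (pf-p0)*s
= 1.7 + (7.9 - 1.7) * 0.4
= 4.18


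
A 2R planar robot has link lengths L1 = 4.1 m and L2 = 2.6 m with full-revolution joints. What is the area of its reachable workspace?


r_max = L1 + L2 = 6.7 m
r_min = |L1 - L2| = 1.5 m
Area = pi*(r_max^2 - r_min^2)
= pi*(44.89 - 2.25)
= pi * 42.64
= 133.9575 m^2


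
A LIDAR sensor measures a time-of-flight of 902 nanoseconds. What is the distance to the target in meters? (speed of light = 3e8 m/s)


tof = 902 ns = 9.02e-07 s
dist = c * tof / 2
= 3e8 * 9.02e-07 / 2
= 135.3 m


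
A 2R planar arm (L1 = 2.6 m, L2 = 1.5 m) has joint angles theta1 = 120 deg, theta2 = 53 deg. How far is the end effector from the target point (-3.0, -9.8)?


End effector via forward kinematics:
x = L1*cos(t1) + L2*cos(t1+t2) = -2.7888
y = L1*sin(t1) + L2*sin(t1+t2) = 2.4345
Distance to target:
d = sqrt((-3.0 - -2.7888)^2 + (-9.8 - 2.4345)^2)
= sqrt(0.0446 + 149.6823)
= 12.2363 m


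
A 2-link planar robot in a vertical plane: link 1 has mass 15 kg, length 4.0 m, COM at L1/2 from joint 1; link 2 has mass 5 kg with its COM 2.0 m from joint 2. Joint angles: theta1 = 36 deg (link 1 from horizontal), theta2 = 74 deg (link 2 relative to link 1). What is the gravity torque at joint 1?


Horizontal distance from joint 1 to link-1 COM:
  x_c1 = (L1/2)*cos(t1) = 2.0 * 0.809 = 1.618 m
Horizontal distance from joint 1 to link-2 COM:
  x_c2 = L1*cos(t1) + Lc2*cos(t1+t2)
       = 4.0*0.809 + 2.0*-0.342 = 2.552 m
tau1 = m1*g*x_c1 + m2*g*x_c2
     = 15*9.81*1.618 + 5*9.81*2.552
     = 238.0937 + 125.177
     = 363.2707 Nm


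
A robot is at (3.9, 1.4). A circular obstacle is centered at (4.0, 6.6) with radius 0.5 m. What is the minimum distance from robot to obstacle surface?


center_dist = sqrt((3.9-4.0)^2 + (1.4-6.6)^2)
= sqrt(0.01 + 27.04)
= 5.201
min_dist = center_dist - radius = 5.201 - 0.5 = 4.701 m


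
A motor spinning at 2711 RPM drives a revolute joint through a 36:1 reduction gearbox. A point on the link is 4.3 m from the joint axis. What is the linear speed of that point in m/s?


omega_motor = 2711 * 2*pi/60 = 283.8953 rad/s
omega_joint = omega_motor / 36 = 7.886 rad/s
v = omega_joint * r = 7.886 * 4.3
= 33.9097 m/s


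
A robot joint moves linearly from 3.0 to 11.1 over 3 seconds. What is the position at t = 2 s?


s = t/T = 2/3 = 0.6667
p(t) = p0 + (pf-p0)*s
= 3.0 + (11.1 - 3.0) * 0.6667
= 8.4


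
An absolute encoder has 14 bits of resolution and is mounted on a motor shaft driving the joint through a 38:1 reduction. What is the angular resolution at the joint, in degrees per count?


counts = 2^14 = 16384
effective counts at joint = 16384 * 38 = 622592
resolution = 360 / 622592
= 5.7823e-04 deg/count


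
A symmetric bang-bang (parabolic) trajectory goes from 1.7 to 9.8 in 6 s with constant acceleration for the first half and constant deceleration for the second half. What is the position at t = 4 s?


Symmetric rest-to-rest: each phase covers (pf-p0)/2 in time T/2. 0.5*a*(T/2)^2 = (pf-p0)/2 => a = 4*(pf-p0)/T^2
a = 4*(9.8-1.7)/6^2 = 0.9
t = 4 is in the deceleration phase (t > T/2).
p = pf - 0.5*a*(T-t)^2 = 9.8 - 0.5*0.9*2^2
= 8.0


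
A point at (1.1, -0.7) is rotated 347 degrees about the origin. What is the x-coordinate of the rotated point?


x' = x*cos(theta) - y*sin(theta)
cos(347 deg) = 0.9744, sin(347 deg) = -0.225
x' = 1.1 * 0.9744 - -0.7 * -0.225
= 1.0718 - 0.1575
= 0.9143


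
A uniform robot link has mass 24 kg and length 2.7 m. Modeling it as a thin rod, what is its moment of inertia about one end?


I = (1/3) * m * L^2
= (1/3) * 24 * 2.7^2
= 0.333333 * 24 * 7.29
= 58.32 kg*m^2


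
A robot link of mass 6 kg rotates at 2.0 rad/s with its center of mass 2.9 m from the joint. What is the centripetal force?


F = m * omega^2 * r
= 6 * 2.0^2 * 2.9
= 6 * 4.0 * 2.9
= 69.6 N


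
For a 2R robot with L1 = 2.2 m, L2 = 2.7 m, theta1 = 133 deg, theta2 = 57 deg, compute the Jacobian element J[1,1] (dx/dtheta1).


J[1,1] = -L1*sin(t1) - L2*sin(t1+t2)
= -2.2*sin(133) - 2.7*sin(190)
= -1.1401


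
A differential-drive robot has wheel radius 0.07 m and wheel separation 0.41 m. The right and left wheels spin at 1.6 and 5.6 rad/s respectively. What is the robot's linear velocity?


vR = r*wR = 0.07*1.6 = 0.112 m/s
vL = r*wL = 0.07*5.6 = 0.392 m/s
v = (vR+vL)/2 = 0.252 m/s
omega = (vR-vL)/L = -0.6829 rad/s
linear velocity = 0.252 m/s


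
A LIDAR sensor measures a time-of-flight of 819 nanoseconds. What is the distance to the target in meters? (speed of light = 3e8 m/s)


tof = 819 ns = 8.19e-07 s
dist = c * tof / 2
= 3e8 * 8.19e-07 / 2
= 122.85 m


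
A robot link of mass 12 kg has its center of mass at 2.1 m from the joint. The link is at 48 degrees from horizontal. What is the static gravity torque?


tau = m*g*L*cos(angle)
= 12 * 9.81 * 2.1 * cos(48 deg)
= 12 * 9.81 * 2.1 * 0.6691
= 165.4171 Nm


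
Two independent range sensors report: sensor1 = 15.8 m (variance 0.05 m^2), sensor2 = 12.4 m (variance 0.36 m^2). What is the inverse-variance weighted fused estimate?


w1 = (1/var1) / (1/var1 + 1/var2)
   = 20.0 / (20.0 + 2.7778) = 0.878
w2 = 1 - w1 = 0.122
fused = w1*s1 + w2*s2 = 13.8732 + 1.5122
= 15.3854 m


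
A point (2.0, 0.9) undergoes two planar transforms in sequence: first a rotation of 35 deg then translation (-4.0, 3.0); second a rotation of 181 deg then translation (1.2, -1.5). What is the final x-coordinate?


After transform 1:
x1 = cos(35)*2.0 - sin(35)*0.9 + -4.0 = -2.8779
y1 = sin(35)*2.0 + cos(35)*0.9 + 3.0 = 4.8844
After transform 2:
x2 = cos(181)*-2.8779 - sin(181)*4.8844 + 1.2
= 4.1627


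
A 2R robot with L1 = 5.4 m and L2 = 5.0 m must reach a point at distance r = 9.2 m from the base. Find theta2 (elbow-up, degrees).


cos(theta2) = (r^2 - L1^2 - L2^2) / (2*L1*L2)
cos(theta2) = (84.64 - 29.16 - 25.0) / 54.0
cos(theta2) = 0.564444
theta2 = 55.6363 degrees


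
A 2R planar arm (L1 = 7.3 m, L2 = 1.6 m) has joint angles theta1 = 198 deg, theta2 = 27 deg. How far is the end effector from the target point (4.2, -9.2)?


End effector via forward kinematics:
x = L1*cos(t1) + L2*cos(t1+t2) = -8.0741
y = L1*sin(t1) + L2*sin(t1+t2) = -3.3872
Distance to target:
d = sqrt((4.2 - -8.0741)^2 + (-9.2 - -3.3872)^2)
= sqrt(150.6531 + 33.7887)
= 13.5809 m


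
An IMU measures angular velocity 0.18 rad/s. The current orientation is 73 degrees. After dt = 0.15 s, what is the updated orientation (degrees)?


delta_theta = w * dt = 0.18 * 0.15 = 0.027 rad
= 1.547 deg
theta_new = 73 + 1.547 = 74.547 deg


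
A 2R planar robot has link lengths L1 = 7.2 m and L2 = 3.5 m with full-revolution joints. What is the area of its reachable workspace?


r_max = L1 + L2 = 10.7 m
r_min = |L1 - L2| = 3.7 m
Area = pi*(r_max^2 - r_min^2)
= pi*(114.49 - 13.69)
= pi * 100.8
= 316.6725 m^2


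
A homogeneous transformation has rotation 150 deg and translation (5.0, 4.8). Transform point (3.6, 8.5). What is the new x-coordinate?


x' = cos(theta)*px - sin(theta)*py + tx
= -0.866*3.6 - 0.5*8.5 + 5.0
= -2.3677


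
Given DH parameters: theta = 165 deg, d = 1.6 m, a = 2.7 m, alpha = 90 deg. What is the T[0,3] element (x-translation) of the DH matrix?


T[0,3] = a * cos(theta)
= 2.7 * cos(165 deg)
= 2.7 * -0.9659
= -2.608


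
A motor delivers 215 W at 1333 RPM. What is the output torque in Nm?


omega = 1333 * 2*pi/60 = 139.5914 rad/s
tau = P / omega = 215 / 139.5914
= 1.5402 Nm


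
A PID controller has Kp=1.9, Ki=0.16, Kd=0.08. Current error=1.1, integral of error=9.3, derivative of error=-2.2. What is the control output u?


u = Kp*e + Ki*int(e) + Kd*de/dt
= 1.9*1.1 + 0.16*9.3 + 0.08*(-2.2)
= 2.09 + 1.488 + -0.176
= 3.402


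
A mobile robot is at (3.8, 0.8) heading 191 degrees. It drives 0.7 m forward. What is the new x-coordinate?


x_new = x0 + d*cos(theta)
= 3.8 + 0.7*cos(191)
= 3.8 + -0.6871
= 3.1129


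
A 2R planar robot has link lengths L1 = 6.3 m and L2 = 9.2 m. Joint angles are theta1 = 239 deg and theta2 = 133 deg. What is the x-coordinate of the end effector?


Convert angles to radians: theta1 = 4.1713, theta2 = 2.3213
x = L1*cos(theta1) + L2*cos(theta1+theta2)
x = -3.2447 + 8.999
x = 5.7542


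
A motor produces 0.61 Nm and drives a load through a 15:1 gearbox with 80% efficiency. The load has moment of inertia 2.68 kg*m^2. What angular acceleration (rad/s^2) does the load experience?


tau_out = tau_motor * N * eta
= 0.61 * 15 * 0.8 = 7.32 Nm
alpha = tau_out / I = 7.32 / 2.68
= 2.7313 rad/s^2


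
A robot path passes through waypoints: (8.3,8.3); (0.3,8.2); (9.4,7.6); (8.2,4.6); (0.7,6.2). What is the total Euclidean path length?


Segment lengths:
  seg1 = sqrt((-8.0)^2 + (-0.1)^2) = 8.0006
  seg2 = sqrt((9.1)^2 + (-0.6)^2) = 9.1198
  seg3 = sqrt((-1.2)^2 + (-3.0)^2) = 3.2311
  seg4 = sqrt((-7.5)^2 + (1.6)^2) = 7.6688
Total = 28.0203


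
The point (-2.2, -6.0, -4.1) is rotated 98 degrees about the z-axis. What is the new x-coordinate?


Rotation about z-axis: x' = x*cos(theta) - y*sin(theta)
= -2.2 * -0.1392 - -6.0 * 0.9903
= 6.2478


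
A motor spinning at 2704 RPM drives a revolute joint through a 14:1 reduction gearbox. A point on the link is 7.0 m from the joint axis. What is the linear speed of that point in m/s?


omega_motor = 2704 * 2*pi/60 = 283.1622 rad/s
omega_joint = omega_motor / 14 = 20.2259 rad/s
v = omega_joint * r = 20.2259 * 7.0
= 141.5811 m/s


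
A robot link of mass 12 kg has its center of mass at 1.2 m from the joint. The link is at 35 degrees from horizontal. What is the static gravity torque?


tau = m*g*L*cos(angle)
= 12 * 9.81 * 1.2 * cos(35 deg)
= 12 * 9.81 * 1.2 * 0.8192
= 115.7167 Nm


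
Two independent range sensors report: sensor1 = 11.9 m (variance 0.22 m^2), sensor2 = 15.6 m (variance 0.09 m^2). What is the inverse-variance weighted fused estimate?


w1 = (1/var1) / (1/var1 + 1/var2)
   = 4.5455 / (4.5455 + 11.1111) = 0.2903
w2 = 1 - w1 = 0.7097
fused = w1*s1 + w2*s2 = 3.4548 + 11.071
= 14.5258 m


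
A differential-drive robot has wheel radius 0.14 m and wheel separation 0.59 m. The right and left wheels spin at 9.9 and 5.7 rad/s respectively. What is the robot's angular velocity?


vR = r*wR = 0.14*9.9 = 1.386 m/s
vL = r*wL = 0.14*5.7 = 0.798 m/s
v = (vR+vL)/2 = 1.092 m/s
omega = (vR-vL)/L = 0.9966 rad/s
angular velocity = 0.9966 rad/s


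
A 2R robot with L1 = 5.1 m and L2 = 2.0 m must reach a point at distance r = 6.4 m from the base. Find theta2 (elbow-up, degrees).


cos(theta2) = (r^2 - L1^2 - L2^2) / (2*L1*L2)
cos(theta2) = (40.96 - 26.01 - 4.0) / 20.4
cos(theta2) = 0.536765
theta2 = 57.5363 degrees


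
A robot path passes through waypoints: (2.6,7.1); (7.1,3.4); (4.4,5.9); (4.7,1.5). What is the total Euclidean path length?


Segment lengths:
  seg1 = sqrt((4.5)^2 + (-3.7)^2) = 5.8258
  seg2 = sqrt((-2.7)^2 + (2.5)^2) = 3.6797
  seg3 = sqrt((0.3)^2 + (-4.4)^2) = 4.4102
Total = 13.9157


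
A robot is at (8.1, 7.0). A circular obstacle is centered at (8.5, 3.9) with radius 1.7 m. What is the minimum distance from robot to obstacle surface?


center_dist = sqrt((8.1-8.5)^2 + (7.0-3.9)^2)
= sqrt(0.16 + 9.61)
= 3.1257
min_dist = center_dist - radius = 3.1257 - 1.7 = 1.4257 m


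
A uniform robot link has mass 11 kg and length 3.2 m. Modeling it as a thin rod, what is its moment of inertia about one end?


I = (1/3) * m * L^2
= (1/3) * 11 * 3.2^2
= 0.333333 * 11 * 10.24
= 37.5467 kg*m^2


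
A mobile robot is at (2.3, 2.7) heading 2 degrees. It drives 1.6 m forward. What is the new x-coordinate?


x_new = x0 + d*cos(theta)
= 2.3 + 1.6*cos(2)
= 2.3 + 1.599
= 3.899


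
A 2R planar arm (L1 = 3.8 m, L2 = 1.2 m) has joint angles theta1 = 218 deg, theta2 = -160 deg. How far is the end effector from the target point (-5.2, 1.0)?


End effector via forward kinematics:
x = L1*cos(t1) + L2*cos(t1+t2) = -2.3585
y = L1*sin(t1) + L2*sin(t1+t2) = -1.3219
Distance to target:
d = sqrt((-5.2 - -2.3585)^2 + (1.0 - -1.3219)^2)
= sqrt(8.0739 + 5.391)
= 3.6695 m


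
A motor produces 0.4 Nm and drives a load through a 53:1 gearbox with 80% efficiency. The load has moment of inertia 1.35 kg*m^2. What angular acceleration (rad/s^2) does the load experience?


tau_out = tau_motor * N * eta
= 0.4 * 53 * 0.8 = 16.96 Nm
alpha = tau_out / I = 16.96 / 1.35
= 12.563 rad/s^2


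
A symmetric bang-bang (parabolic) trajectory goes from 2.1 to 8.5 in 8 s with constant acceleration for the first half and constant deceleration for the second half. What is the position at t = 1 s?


Symmetric rest-to-rest: each phase covers (pf-p0)/2 in time T/2. 0.5*a*(T/2)^2 = (pf-p0)/2 => a = 4*(pf-p0)/T^2
a = 4*(8.5-2.1)/8^2 = 0.4
t = 1 is in the acceleration phase (t <= T/2).
p = p0 + 0.5*a*t^2 = 2.1 + 0.5*0.4*1^2
= 2.3


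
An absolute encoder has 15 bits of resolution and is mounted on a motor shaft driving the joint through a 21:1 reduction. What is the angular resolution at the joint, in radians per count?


counts = 2^15 = 32768
effective counts at joint = 32768 * 21 = 688128
resolution = 2*pi / 688128
= 9.1308e-06 rad/count


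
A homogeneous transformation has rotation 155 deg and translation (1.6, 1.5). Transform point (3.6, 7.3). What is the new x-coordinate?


x' = cos(theta)*px - sin(theta)*py + tx
= -0.9063*3.6 - 0.4226*7.3 + 1.6
= -4.7478


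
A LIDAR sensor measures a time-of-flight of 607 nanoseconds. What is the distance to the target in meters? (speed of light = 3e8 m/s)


tof = 607 ns = 6.07e-07 s
dist = c * tof / 2
= 3e8 * 6.07e-07 / 2
= 91.05 m


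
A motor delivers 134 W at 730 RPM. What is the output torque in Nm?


omega = 730 * 2*pi/60 = 76.4454 rad/s
tau = P / omega = 134 / 76.4454
= 1.7529 Nm


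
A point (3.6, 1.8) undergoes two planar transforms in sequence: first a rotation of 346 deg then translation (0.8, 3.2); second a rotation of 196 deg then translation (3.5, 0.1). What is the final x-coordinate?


After transform 1:
x1 = cos(346)*3.6 - sin(346)*1.8 + 0.8 = 4.7285
y1 = sin(346)*3.6 + cos(346)*1.8 + 3.2 = 4.0756
After transform 2:
x2 = cos(196)*4.7285 - sin(196)*4.0756 + 3.5
= 0.078


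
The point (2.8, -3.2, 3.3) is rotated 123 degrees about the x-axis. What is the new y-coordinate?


Rotation about x-axis: y' = y*cos(theta) - z*sin(theta)
= -3.2 * -0.5446 - 3.3 * 0.8387
= -1.0248


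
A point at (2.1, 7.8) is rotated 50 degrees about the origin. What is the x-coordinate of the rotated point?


x' = x*cos(theta) - y*sin(theta)
cos(50 deg) = 0.6428, sin(50 deg) = 0.766
x' = 2.1 * 0.6428 - 7.8 * 0.766
= 1.3499 - 5.9751
= -4.6253


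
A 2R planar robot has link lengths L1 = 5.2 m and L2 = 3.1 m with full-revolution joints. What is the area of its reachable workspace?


r_max = L1 + L2 = 8.3 m
r_min = |L1 - L2| = 2.1 m
Area = pi*(r_max^2 - r_min^2)
= pi*(68.89 - 4.41)
= pi * 64.48
= 202.5699 m^2


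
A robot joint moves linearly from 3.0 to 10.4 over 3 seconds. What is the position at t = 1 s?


s = t/T = 1/3 = 0.3333
p(t) = p0 + (pf-p0)*s
= 3.0 + (10.4 - 3.0) * 0.3333
= 5.4667


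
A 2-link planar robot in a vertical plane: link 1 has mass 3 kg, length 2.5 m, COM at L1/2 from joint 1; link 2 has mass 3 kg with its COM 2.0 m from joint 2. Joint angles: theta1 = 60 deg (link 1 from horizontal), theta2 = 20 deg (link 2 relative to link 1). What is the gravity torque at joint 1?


Horizontal distance from joint 1 to link-1 COM:
  x_c1 = (L1/2)*cos(t1) = 1.25 * 0.5 = 0.625 m
Horizontal distance from joint 1 to link-2 COM:
  x_c2 = L1*cos(t1) + Lc2*cos(t1+t2)
       = 2.5*0.5 + 2.0*0.1736 = 1.5973 m
tau1 = m1*g*x_c1 + m2*g*x_c2
     = 3*9.81*0.625 + 3*9.81*1.5973
     = 18.3938 + 47.0084
     = 65.4022 Nm


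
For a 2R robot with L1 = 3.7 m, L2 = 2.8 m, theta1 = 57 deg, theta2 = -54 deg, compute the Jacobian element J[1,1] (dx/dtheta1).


J[1,1] = -L1*sin(t1) - L2*sin(t1+t2)
= -3.7*sin(57) - 2.8*sin(3)
= -3.2496


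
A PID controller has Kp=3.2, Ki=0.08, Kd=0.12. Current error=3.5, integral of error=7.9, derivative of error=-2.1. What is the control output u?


u = Kp*e + Ki*int(e) + Kd*de/dt
= 3.2*3.5 + 0.08*7.9 + 0.12*(-2.1)
= 11.2 + 0.632 + -0.252
= 11.58


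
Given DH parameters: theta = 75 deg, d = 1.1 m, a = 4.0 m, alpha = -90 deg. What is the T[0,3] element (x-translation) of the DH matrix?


T[0,3] = a * cos(theta)
= 4.0 * cos(75 deg)
= 4.0 * 0.2588
= 1.0353


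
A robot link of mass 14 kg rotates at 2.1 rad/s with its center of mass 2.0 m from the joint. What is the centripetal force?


F = m * omega^2 * r
= 14 * 2.1^2 * 2.0
= 14 * 4.41 * 2.0
= 123.48 N


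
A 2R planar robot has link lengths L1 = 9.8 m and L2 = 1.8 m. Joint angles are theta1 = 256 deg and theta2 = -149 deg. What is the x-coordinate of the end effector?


Convert angles to radians: theta1 = 4.468, theta2 = -2.6005
x = L1*cos(theta1) + L2*cos(theta1+theta2)
x = -2.3708 + -0.5263
x = -2.8971


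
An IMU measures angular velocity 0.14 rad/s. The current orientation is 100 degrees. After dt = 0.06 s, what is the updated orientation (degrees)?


delta_theta = w * dt = 0.14 * 0.06 = 0.0084 rad
= 0.4813 deg
theta_new = 100 + 0.4813 = 100.4813 deg


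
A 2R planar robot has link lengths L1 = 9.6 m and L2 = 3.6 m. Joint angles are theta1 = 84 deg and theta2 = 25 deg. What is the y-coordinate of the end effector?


Convert angles to radians: theta1 = 1.4661, theta2 = 0.4363
y = L1*sin(theta1) + L2*sin(theta1+theta2)
y = 9.5474 + 3.4039
y = 12.9513


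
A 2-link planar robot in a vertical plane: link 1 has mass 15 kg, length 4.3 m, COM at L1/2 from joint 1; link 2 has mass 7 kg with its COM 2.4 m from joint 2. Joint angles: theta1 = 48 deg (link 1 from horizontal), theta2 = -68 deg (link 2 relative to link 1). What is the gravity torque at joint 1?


Horizontal distance from joint 1 to link-1 COM:
  x_c1 = (L1/2)*cos(t1) = 2.15 * 0.6691 = 1.4386 m
Horizontal distance from joint 1 to link-2 COM:
  x_c2 = L1*cos(t1) + Lc2*cos(t1+t2)
       = 4.3*0.6691 + 2.4*0.9397 = 5.1325 m
tau1 = m1*g*x_c1 + m2*g*x_c2
     = 15*9.81*1.4386 + 7*9.81*5.1325
     = 211.6945 + 352.4504
     = 564.1449 Nm


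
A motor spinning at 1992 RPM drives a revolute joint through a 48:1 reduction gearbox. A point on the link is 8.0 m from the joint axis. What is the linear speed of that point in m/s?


omega_motor = 1992 * 2*pi/60 = 208.6018 rad/s
omega_joint = omega_motor / 48 = 4.3459 rad/s
v = omega_joint * r = 4.3459 * 8.0
= 34.767 m/s


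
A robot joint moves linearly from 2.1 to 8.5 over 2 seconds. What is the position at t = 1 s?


s = t/T = 1/2 = 0.5
p(t) = p0 + (pf-p0)*s
= 2.1 + (8.5 - 2.1) * 0.5
= 5.3


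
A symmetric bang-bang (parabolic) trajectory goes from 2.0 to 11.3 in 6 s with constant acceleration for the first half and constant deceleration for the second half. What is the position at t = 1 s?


Symmetric rest-to-rest: each phase covers (pf-p0)/2 in time T/2. 0.5*a*(T/2)^2 = (pf-p0)/2 => a = 4*(pf-p0)/T^2
a = 4*(11.3-2.0)/6^2 = 1.0333
t = 1 is in the acceleration phase (t <= T/2).
p = p0 + 0.5*a*t^2 = 2.0 + 0.5*1.0333*1^2
= 2.5167


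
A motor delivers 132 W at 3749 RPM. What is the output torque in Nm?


omega = 3749 * 2*pi/60 = 392.5944 rad/s
tau = P / omega = 132 / 392.5944
= 0.3362 Nm


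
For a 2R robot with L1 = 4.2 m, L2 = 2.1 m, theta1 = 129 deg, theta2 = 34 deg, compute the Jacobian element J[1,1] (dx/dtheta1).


J[1,1] = -L1*sin(t1) - L2*sin(t1+t2)
= -4.2*sin(129) - 2.1*sin(163)
= -3.878


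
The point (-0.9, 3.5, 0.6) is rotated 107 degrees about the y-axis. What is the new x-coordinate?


Rotation about y-axis: x' = x*cos(theta) + z*sin(theta)
= -0.9 * -0.2924 + 0.6 * 0.9563
= 0.8369


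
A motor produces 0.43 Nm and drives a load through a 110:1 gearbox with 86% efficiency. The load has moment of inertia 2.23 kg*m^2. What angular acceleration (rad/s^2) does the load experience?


tau_out = tau_motor * N * eta
= 0.43 * 110 * 0.86 = 40.678 Nm
alpha = tau_out / I = 40.678 / 2.23
= 18.2413 rad/s^2


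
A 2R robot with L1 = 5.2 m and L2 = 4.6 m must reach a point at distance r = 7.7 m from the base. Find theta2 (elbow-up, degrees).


cos(theta2) = (r^2 - L1^2 - L2^2) / (2*L1*L2)
cos(theta2) = (59.29 - 27.04 - 21.16) / 47.84
cos(theta2) = 0.231814
theta2 = 76.5961 degrees


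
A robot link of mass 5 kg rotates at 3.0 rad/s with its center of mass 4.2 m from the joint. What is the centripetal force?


F = m * omega^2 * r
= 5 * 3.0^2 * 4.2
= 5 * 9.0 * 4.2
= 189.0 N


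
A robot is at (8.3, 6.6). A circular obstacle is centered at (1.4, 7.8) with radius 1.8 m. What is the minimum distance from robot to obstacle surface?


center_dist = sqrt((8.3-1.4)^2 + (6.6-7.8)^2)
= sqrt(47.61 + 1.44)
= 7.0036
min_dist = center_dist - radius = 7.0036 - 1.8 = 5.2036 m


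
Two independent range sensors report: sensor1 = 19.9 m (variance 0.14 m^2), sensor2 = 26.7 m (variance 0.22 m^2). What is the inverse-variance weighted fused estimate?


w1 = (1/var1) / (1/var1 + 1/var2)
   = 7.1429 / (7.1429 + 4.5455) = 0.6111
w2 = 1 - w1 = 0.3889
fused = w1*s1 + w2*s2 = 12.1611 + 10.3833
= 22.5444 m


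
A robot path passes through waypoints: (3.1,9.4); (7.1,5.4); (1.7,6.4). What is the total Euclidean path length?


Segment lengths:
  seg1 = sqrt((4.0)^2 + (-4.0)^2) = 5.6569
  seg2 = sqrt((-5.4)^2 + (1.0)^2) = 5.4918
Total = 11.1487


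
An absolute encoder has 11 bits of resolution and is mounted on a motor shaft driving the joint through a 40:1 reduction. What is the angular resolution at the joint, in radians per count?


counts = 2^11 = 2048
effective counts at joint = 2048 * 40 = 81920
resolution = 2*pi / 81920
= 7.6699e-05 rad/count


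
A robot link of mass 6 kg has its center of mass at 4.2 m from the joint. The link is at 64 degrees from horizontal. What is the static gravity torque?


tau = m*g*L*cos(angle)
= 6 * 9.81 * 4.2 * cos(64 deg)
= 6 * 9.81 * 4.2 * 0.4384
= 108.3706 Nm


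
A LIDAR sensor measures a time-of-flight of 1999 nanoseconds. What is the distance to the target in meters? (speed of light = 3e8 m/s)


tof = 1999 ns = 1.999e-06 s
dist = c * tof / 2
= 3e8 * 1.999e-06 / 2
= 299.85 m


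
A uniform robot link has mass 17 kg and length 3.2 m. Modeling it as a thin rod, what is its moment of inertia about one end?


I = (1/3) * m * L^2
= (1/3) * 17 * 3.2^2
= 0.333333 * 17 * 10.24
= 58.0267 kg*m^2


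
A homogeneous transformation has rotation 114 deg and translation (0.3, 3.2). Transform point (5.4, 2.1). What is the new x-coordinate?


x' = cos(theta)*px - sin(theta)*py + tx
= -0.4067*5.4 - 0.9135*2.1 + 0.3
= -3.8148


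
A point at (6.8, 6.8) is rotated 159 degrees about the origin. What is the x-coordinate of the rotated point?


x' = x*cos(theta) - y*sin(theta)
cos(159 deg) = -0.9336, sin(159 deg) = 0.3584
x' = 6.8 * -0.9336 - 6.8 * 0.3584
= -6.3483 - 2.4369
= -8.7852


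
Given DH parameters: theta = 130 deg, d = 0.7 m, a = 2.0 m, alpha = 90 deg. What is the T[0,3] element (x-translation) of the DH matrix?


T[0,3] = a * cos(theta)
= 2.0 * cos(130 deg)
= 2.0 * -0.6428
= -1.2856
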